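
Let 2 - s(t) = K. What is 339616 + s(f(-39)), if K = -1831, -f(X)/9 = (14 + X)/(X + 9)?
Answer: 341449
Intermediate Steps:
f(X) = -9*(14 + X)/(9 + X) (f(X) = -9*(14 + X)/(X + 9) = -9*(14 + X)/(9 + X))
s(t) = 1833 (s(t) = 2 - 1*(-1831) = 2 + 1831 = 1833)
339616 + s(f(-39)) = 339616 + 1833 = 341449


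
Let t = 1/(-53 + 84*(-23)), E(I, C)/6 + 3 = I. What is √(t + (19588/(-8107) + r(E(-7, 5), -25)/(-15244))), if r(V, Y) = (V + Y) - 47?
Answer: 7*I*√1527563878111152210/5575283395 ≈ 1.5518*I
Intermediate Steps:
E(I, C) = -18 + 6*I
r(V, Y) = -47 + V + Y
t = -1/1985 (t = 1/(-53 - 1932) = 1/(-1985) = -1/1985 ≈ -0.00050378)
√(t + (19588/(-8107) + r(E(-7, 5), -25)/(-15244))) = √(-1/1985 + (19588/(-8107) + (-47 + (-18 + 6*(-7)) - 25)/(-15244))) = √(-1/1985 + (19588*(-1/8107) + (-47 + (-18 - 42) - 25)*(-1/15244))) = √(-1/1985 + (-19588/8107 + (-47 - 60 - 25)*(-1/15244))) = √(-1/1985 + (-19588/8107 - 132*(-1/15244))) = √(-1/1985 + (-19588/8107 + 33/3811)) = √(-1/1985 - 74382337/30895777) = √(-147679834722/61328117345) = 7*I*√1527563878111152210/5575283395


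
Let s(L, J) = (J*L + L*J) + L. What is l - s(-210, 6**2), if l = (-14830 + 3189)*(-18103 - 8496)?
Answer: 309654289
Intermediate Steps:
l = 309638959 (l = -11641*(-26599) = 309638959)
s(L, J) = L + 2*J*L (s(L, J) = (J*L + J*L) + L = 2*J*L + L = L + 2*J*L)
l - s(-210, 6**2) = 309638959 - (-210)*(1 + 2*6**2) = 309638959 - (-210)*(1 + 2*36) = 309638959 - (-210)*(1 + 72) = 309638959 - (-210)*73 = 309638959 - 1*(-15330) = 309638959 + 15330 = 309654289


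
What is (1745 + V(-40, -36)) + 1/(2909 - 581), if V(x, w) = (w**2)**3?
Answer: 5067553340569/2328 ≈ 2.1768e+9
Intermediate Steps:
V(x, w) = w**6
(1745 + V(-40, -36)) + 1/(2909 - 581) = (1745 + (-36)**6) + 1/(2909 - 581) = (1745 + 2176782336) + 1/2328 = 2176784081 + 1/2328 = 5067553340569/2328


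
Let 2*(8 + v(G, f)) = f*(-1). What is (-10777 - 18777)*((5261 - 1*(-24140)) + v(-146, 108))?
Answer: -867084806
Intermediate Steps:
v(G, f) = -8 - f/2 (v(G, f) = -8 + (f*(-1))/2 = -8 + (-f)/2 = -8 - f/2)
(-10777 - 18777)*((5261 - 1*(-24140)) + v(-146, 108)) = (-10777 - 18777)*((5261 - 1*(-24140)) + (-8 - ½*108)) = -29554*((5261 + 24140) + (-8 - 54)) = -29554*(29401 - 62) = -29554*29339 = -867084806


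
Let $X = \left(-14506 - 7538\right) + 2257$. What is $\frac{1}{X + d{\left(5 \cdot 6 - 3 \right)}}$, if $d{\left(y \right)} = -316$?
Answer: $- \frac{1}{20103} \approx -4.9744 \cdot 10^{-5}$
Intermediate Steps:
$X = -19787$ ($X = -22044 + 2257 = -19787$)
$\frac{1}{X + d{\left(5 \cdot 6 - 3 \right)}} = \frac{1}{-19787 - 316} = \frac{1}{-20103} = - \frac{1}{20103}$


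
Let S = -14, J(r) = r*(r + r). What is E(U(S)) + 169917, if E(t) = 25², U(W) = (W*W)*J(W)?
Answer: 170542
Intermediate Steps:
J(r) = 2*r² (J(r) = r*(2*r) = 2*r²)
U(W) = 2*W⁴ (U(W) = (W*W)*(2*W²) = W²*(2*W²) = 2*W⁴)
E(t) = 625
E(U(S)) + 169917 = 625 + 169917 = 170542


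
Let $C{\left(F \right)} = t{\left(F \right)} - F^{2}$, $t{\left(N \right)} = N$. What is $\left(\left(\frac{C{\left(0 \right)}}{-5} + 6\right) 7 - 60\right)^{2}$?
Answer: $324$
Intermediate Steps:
$C{\left(F \right)} = F - F^{2}$
$\left(\left(\frac{C{\left(0 \right)}}{-5} + 6\right) 7 - 60\right)^{2} = \left(\left(\frac{0 \left(1 - 0\right)}{-5} + 6\right) 7 - 60\right)^{2} = \left(\left(0 \left(1 + 0\right) \left(- \frac{1}{5}\right) + 6\right) 7 - 60\right)^{2} = \left(\left(0 \cdot 1 \left(- \frac{1}{5}\right) + 6\right) 7 - 60\right)^{2} = \left(\left(0 \left(- \frac{1}{5}\right) + 6\right) 7 - 60\right)^{2} = \left(\left(0 + 6\right) 7 - 60\right)^{2} = \left(6 \cdot 7 - 60\right)^{2} = \left(42 - 60\right)^{2} = \left(-18\right)^{2} = 324$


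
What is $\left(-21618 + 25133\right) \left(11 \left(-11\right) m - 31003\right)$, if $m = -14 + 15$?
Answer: $-109400860$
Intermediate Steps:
$m = 1$
$\left(-21618 + 25133\right) \left(11 \left(-11\right) m - 31003\right) = \left(-21618 + 25133\right) \left(11 \left(-11\right) 1 - 31003\right) = 3515 \left(\left(-121\right) 1 - 31003\right) = 3515 \left(-121 - 31003\right) = 3515 \left(-31124\right) = -109400860$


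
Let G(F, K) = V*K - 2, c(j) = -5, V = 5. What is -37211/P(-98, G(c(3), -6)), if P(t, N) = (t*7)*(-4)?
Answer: -37211/2744 ≈ -13.561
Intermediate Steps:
G(F, K) = -2 + 5*K (G(F, K) = 5*K - 2 = -2 + 5*K)
P(t, N) = -28*t (P(t, N) = (7*t)*(-4) = -28*t)
-37211/P(-98, G(c(3), -6)) = -37211/((-28*(-98))) = -37211/2744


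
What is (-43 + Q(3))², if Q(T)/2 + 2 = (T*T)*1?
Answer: 841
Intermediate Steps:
Q(T) = -4 + 2*T² (Q(T) = -4 + 2*((T*T)*1) = -4 + 2*(T²*1) = -4 + 2*T²)
(-43 + Q(3))² = (-43 + (-4 + 2*3²))² = (-43 + (-4 + 2*9))² = (-43 + (-4 + 18))² = (-43 + 14)² = (-29)² = 841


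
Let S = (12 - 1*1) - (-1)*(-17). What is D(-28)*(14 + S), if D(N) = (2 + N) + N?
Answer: -432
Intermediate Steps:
D(N) = 2 + 2*N
S = -6 (S = (12 - 1) - 1*17 = 11 - 17 = -6)
D(-28)*(14 + S) = (2 + 2*(-28))*(14 - 6) = (2 - 56)*8 = -54*8 = -432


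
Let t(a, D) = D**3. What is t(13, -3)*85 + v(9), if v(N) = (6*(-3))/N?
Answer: -2297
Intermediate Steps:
v(N) = -18/N
t(13, -3)*85 + v(9) = (-3)**3*85 - 18/9 = -27*85 - 18*1/9 = -2295 - 2 = -2297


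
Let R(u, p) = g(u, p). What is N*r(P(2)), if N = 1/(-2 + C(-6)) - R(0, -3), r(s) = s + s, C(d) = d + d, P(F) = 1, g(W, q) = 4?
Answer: -57/7 ≈ -8.1429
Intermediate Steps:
R(u, p) = 4
C(d) = 2*d
r(s) = 2*s
N = -57/14 (N = 1/(-2 + 2*(-6)) - 1*4 = 1/(-2 - 12) - 4 = 1/(-14) - 4 = -1/14 - 4 = -57/14 ≈ -4.0714)
N*r(P(2)) = -57/7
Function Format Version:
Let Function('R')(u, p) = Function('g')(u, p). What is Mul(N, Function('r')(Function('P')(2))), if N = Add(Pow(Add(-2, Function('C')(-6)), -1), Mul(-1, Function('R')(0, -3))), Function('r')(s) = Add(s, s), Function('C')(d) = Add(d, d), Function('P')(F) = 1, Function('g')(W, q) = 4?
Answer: Rational(-57, 7) ≈ -8.1429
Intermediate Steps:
Function('R')(u, p) = 4
Function('C')(d) = Mul(2, d)
Function('r')(s) = Mul(2, s)
N = Rational(-57, 14) (N = Add(Pow(Add(-2, Mul(2, -6)), -1), Mul(-1, 4)) = Add(Pow(Add(-2, -12), -1), -4) = Add(Pow(-14, -1), -4) = Add(Rational(-1, 14), -4) = Rational(-57, 14) ≈ -4.0714)
Mul(N, Function('r')(Function('P')(2))) = Mul(Rational(-57, 14), Mul(2, 1)) = Mul(Rational(-57, 14), 2) = Rational(-57, 7)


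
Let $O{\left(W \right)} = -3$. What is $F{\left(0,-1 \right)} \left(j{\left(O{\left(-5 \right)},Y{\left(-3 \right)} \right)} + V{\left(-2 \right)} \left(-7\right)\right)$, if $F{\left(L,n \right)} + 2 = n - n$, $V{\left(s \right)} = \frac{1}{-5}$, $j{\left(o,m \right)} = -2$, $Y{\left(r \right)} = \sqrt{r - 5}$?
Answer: $\frac{6}{5} \approx 1.2$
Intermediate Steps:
$Y{\left(r \right)} = \sqrt{-5 + r}$
$V{\left(s \right)} = - \frac{1}{5}$
$F{\left(L,n \right)} = -2$ ($F{\left(L,n \right)} = -2 + \left(n - n\right) = -2 + 0 = -2$)
$F{\left(0,-1 \right)} \left(j{\left(O{\left(-5 \right)},Y{\left(-3 \right)} \right)} + V{\left(-2 \right)} \left(-7\right)\right) = - 2 \left(-2 - - \frac{7}{5}\right) = - 2 \left(-2 + \frac{7}{5}\right) = \left(-2\right) \left(- \frac{3}{5}\right) = \frac{6}{5}$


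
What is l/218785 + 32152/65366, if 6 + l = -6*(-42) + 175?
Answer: 72060147/145929595 ≈ 0.49380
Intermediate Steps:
l = 421 (l = -6 + (-6*(-42) + 175) = -6 + (252 + 175) = -6 + 427 = 421)
l/218785 + 32152/65366 = 421/218785 + 32152/65366 = 421*(1/218785) + 32152*(1/65366) = 421/218785 + 16076/32683 = 72060147/145929595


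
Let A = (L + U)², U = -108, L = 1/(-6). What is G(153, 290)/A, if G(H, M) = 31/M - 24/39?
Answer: -34506/793963885 ≈ -4.3460e-5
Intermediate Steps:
L = -⅙ ≈ -0.16667
G(H, M) = -8/13 + 31/M (G(H, M) = 31/M - 24*1/39 = 31/M - 8/13 = -8/13 + 31/M)
A = 421201/36 (A = (-⅙ - 108)² = (-649/6)² = 421201/36 ≈ 11700.)
G(153, 290)/A = (-8/13 + 31/290)/(421201/36) = (-8/13 + 31*(1/290))*(36/421201) = (-8/13 + 31/290)*(36/421201) = -1917/3770*36/421201 = -34506/793963885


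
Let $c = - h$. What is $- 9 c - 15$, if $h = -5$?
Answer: $-60$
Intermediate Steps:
$c = 5$ ($c = \left(-1\right) \left(-5\right) = 5$)
$- 9 c - 15 = \left(-9\right) 5 - 15 = -45 - 15 = -60$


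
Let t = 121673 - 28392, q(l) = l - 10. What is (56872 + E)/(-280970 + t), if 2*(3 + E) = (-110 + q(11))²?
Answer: -41873/125126 ≈ -0.33465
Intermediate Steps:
q(l) = -10 + l
E = 11875/2 (E = -3 + (-110 + (-10 + 11))²/2 = -3 + (-110 + 1)²/2 = -3 + (½)*(-109)² = -3 + (½)*11881 = -3 + 11881/2 = 11875/2 ≈ 5937.5)
t = 93281
(56872 + E)/(-280970 + t) = (56872 + 11875/2)/(-280970 + 93281) = (125619/2)/(-187689) = (125619/2)*(-1/187689) = -41873/125126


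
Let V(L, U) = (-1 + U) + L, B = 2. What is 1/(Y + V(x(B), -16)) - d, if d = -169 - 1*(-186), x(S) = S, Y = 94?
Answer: -1342/79 ≈ -16.987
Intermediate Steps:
V(L, U) = -1 + L + U
d = 17 (d = -169 + 186 = 17)
1/(Y + V(x(B), -16)) - d = 1/(94 + (-1 + 2 - 16)) - 1*17 = 1/(94 - 15) - 17 = 1/79 - 17 = -1342/79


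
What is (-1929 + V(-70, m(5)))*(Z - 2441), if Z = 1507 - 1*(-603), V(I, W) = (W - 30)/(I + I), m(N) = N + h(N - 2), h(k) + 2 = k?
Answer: 22345479/35 ≈ 6.3844e+5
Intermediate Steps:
h(k) = -2 + k
m(N) = -4 + 2*N (m(N) = N + (-2 + (N - 2)) = N + (-2 + (-2 + N)) = N + (-4 + N) = -4 + 2*N)
V(I, W) = (-30 + W)/(2*I) (V(I, W) = (-30 + W)/((2*I)) = (-30 + W)*(1/(2*I)) = (-30 + W)/(2*I))
Z = 2110 (Z = 1507 + 603 = 2110)
(-1929 + V(-70, m(5)))*(Z - 2441) = (-1929 + (½)*(-30 + (-4 + 2*5))/(-70))*(2110 - 2441) = (-1929 + (½)*(-1/70)*(-30 + (-4 + 10)))*(-331) = (-1929 + (½)*(-1/70)*(-30 + 6))*(-331) = (-1929 + (½)*(-1/70)*(-24))*(-331) = (-1929 + 6/35)*(-331) = -67509/35*(-331) = 22345479/35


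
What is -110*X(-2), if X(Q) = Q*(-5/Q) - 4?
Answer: 990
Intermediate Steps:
X(Q) = -9 (X(Q) = -5 - 4 = -9)
-110*X(-2) = -110*(-9) = 990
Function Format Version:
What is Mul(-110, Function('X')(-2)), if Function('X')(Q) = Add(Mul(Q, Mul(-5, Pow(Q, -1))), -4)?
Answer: 990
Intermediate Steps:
Function('X')(Q) = -9 (Function('X')(Q) = Add(-5, -4) = -9)
Mul(-110, Function('X')(-2)) = Mul(-110, -9) = 990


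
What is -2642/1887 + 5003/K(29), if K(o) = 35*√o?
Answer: -2642/1887 + 5003*√29/1015 ≈ 25.144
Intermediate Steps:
-2642/1887 + 5003/K(29) = -2642/1887 + 5003/((35*√29)) = -2642*1/1887 + 5003*(√29/1015) = -2642/1887 + 5003*√29/1015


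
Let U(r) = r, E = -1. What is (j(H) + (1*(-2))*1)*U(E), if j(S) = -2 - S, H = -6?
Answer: -2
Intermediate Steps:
(j(H) + (1*(-2))*1)*U(E) = ((-2 - 1*(-6)) + (1*(-2))*1)*(-1) = ((-2 + 6) - 2*1)*(-1) = (4 - 2)*(-1) = 2*(-1) = -2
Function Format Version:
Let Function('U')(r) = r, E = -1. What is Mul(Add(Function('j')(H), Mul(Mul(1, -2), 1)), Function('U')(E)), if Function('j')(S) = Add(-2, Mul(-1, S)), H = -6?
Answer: -2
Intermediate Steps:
Mul(Add(Function('j')(H), Mul(Mul(1, -2), 1)), Function('U')(E)) = Mul(Add(Add(-2, Mul(-1, -6)), Mul(Mul(1, -2), 1)), -1) = Mul(Add(Add(-2, 6), Mul(-2, 1)), -1) = Mul(Add(4, -2), -1) = Mul(2, -1) = -2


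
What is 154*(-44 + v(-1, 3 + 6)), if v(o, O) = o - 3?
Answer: -7392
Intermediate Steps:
v(o, O) = -3 + o
154*(-44 + v(-1, 3 + 6)) = 154*(-44 + (-3 - 1)) = 154*(-44 - 4) = 154*(-48) = -7392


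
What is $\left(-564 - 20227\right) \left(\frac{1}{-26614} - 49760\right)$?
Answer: $\frac{27533784119031}{26614} \approx 1.0346 \cdot 10^{9}$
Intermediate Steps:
$\left(-564 - 20227\right) \left(\frac{1}{-26614} - 49760\right) = - 20791 \left(- \frac{1}{26614} - 49760\right) = \left(-20791\right) \left(- \frac{1324312641}{26614}\right) = \frac{27533784119031}{26614}$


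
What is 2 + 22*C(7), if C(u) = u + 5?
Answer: 266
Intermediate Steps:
C(u) = 5 + u
2 + 22*C(7) = 2 + 22*(5 + 7) = 2 + 22*12 = 2 + 264 = 266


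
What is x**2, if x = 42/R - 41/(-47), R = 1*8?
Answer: 1324801/35344 ≈ 37.483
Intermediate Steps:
R = 8
x = 1151/188 (x = 42/8 - 41/(-47) = 42*(1/8) - 41*(-1/47) = 21/4 + 41/47 = 1151/188 ≈ 6.1223)
x**2 = (1151/188)**2 = 1324801/35344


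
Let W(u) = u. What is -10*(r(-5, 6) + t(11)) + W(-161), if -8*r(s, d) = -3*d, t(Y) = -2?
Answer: -327/2 ≈ -163.50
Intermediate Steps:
r(s, d) = 3*d/8 (r(s, d) = -(-3)*d/8 = 3*d/8)
-10*(r(-5, 6) + t(11)) + W(-161) = -10*((3/8)*6 - 2) - 161 = -10*(9/4 - 2) - 161 = -10*¼ - 161 = -5/2 - 161 = -327/2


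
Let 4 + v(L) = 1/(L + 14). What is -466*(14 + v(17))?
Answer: -144926/31 ≈ -4675.0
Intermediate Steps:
v(L) = -4 + 1/(14 + L) (v(L) = -4 + 1/(L + 14) = -4 + 1/(14 + L))
-466*(14 + v(17)) = -466*(14 + (-55 - 4*17)/(14 + 17)) = -466*(14 + (-55 - 68)/31) = -466*(14 + (1/31)*(-123)) = -466*(14 - 123/31) = -466*311/31 = -144926/31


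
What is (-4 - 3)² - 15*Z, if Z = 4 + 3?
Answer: -56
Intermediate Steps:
Z = 7
(-4 - 3)² - 15*Z = (-4 - 3)² - 15*7 = (-7)² - 105 = 49 - 105 = -56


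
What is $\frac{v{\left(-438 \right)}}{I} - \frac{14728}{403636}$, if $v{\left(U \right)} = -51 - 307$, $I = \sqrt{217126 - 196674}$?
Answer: $- \frac{3682}{100909} - \frac{179 \sqrt{5113}}{5113} \approx -2.5398$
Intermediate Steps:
$I = 2 \sqrt{5113}$ ($I = \sqrt{20452} = 2 \sqrt{5113} \approx 143.01$)
$v{\left(U \right)} = -358$
$\frac{v{\left(-438 \right)}}{I} - \frac{14728}{403636} = - \frac{358}{2 \sqrt{5113}} - \frac{14728}{403636} = - 358 \frac{\sqrt{5113}}{10226} - \frac{3682}{100909} = - \frac{179 \sqrt{5113}}{5113} - \frac{3682}{100909} = - \frac{3682}{100909} - \frac{179 \sqrt{5113}}{5113}$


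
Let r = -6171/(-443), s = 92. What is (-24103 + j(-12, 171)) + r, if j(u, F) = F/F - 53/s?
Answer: -981756859/40756 ≈ -24089.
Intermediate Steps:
r = 6171/443 (r = -6171*(-1/443) = 6171/443 ≈ 13.930)
j(u, F) = 39/92 (j(u, F) = F/F - 53/92 = 1 - 53*1/92 = 1 - 53/92 = 39/92)
(-24103 + j(-12, 171)) + r = (-24103 + 39/92) + 6171/443 = -2217437/92 + 6171/443 = -981756859/40756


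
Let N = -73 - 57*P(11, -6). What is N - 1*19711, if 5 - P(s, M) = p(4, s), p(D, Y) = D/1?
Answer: -19841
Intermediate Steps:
p(D, Y) = D (p(D, Y) = D*1 = D)
P(s, M) = 1 (P(s, M) = 5 - 1*4 = 5 - 4 = 1)
N = -130 (N = -73 - 57*1 = -73 - 57 = -130)
N - 1*19711 = -130 - 1*19711 = -130 - 19711 = -19841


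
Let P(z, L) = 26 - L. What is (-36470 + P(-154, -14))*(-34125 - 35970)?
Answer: 2553560850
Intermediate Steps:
(-36470 + P(-154, -14))*(-34125 - 35970) = (-36470 + (26 - 1*(-14)))*(-34125 - 35970) = (-36470 + (26 + 14))*(-70095) = (-36470 + 40)*(-70095) = -36430*(-70095) = 2553560850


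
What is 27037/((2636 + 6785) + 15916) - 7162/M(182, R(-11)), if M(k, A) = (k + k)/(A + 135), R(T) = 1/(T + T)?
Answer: -20713419165/7803796 ≈ -2654.3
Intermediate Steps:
R(T) = 1/(2*T)
M(k, A) = 2*k/(135 + A) (M(k, A) = (2*k)/(135 + A) = 2*k/(135 + A))
27037/((2636 + 6785) + 15916) - 7162/M(182, R(-11)) = 27037/((2636 + 6785) + 15916) - 7162/(2*182/(135 + (½)/(-11))) = 27037/(9421 + 15916) - 7162/(2*182/(135 + (½)*(-1/11))) = 27037/25337 - 7162/(2*182/(135 - 1/22)) = 27037*(1/25337) - 7162/(2*182/(2969/22)) = 27037/25337 - 7162/(2*182*(22/2969)) = 27037/25337 - 7162/8008/2969 = 27037/25337 - 7162*2969/8008 = 27037/25337 - 10631989/4004 = -20713419165/7803796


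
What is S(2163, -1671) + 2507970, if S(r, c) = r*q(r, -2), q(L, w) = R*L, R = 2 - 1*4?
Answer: -6849168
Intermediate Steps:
R = -2 (R = 2 - 4 = -2)
q(L, w) = -2*L
S(r, c) = -2*r² (S(r, c) = r*(-2*r) = -2*r²)
S(2163, -1671) + 2507970 = -2*2163² + 2507970 = -2*4678569 + 2507970 = -9357138 + 2507970 = -6849168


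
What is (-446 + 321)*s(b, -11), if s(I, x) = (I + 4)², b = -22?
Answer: -40500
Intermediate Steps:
s(I, x) = (4 + I)²
(-446 + 321)*s(b, -11) = (-446 + 321)*(4 - 22)² = -125*(-18)² = -125*324 = -40500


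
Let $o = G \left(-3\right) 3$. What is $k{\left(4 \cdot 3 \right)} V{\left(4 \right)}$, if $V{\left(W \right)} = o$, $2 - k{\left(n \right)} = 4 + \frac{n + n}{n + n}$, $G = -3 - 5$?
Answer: $-216$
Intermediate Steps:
$G = -8$
$k{\left(n \right)} = -3$ ($k{\left(n \right)} = 2 - \left(4 + \frac{n + n}{n + n}\right) = 2 - \left(4 + \frac{2 n}{2 n}\right) = 2 - \left(4 + 2 n \frac{1}{2 n}\right) = 2 - \left(4 + 1\right) = 2 - 5 = -3$)
$o = 72$ ($o = \left(-8\right) \left(-3\right) 3 = 24 \cdot 3 = 72$)
$V{\left(W \right)} = 72$
$k{\left(4 \cdot 3 \right)} V{\left(4 \right)} = \left(-3\right) 72 = -216$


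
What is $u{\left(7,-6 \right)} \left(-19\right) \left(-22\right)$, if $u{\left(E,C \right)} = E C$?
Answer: $-17556$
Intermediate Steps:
$u{\left(E,C \right)} = C E$
$u{\left(7,-6 \right)} \left(-19\right) \left(-22\right) = \left(-6\right) 7 \left(-19\right) \left(-22\right) = \left(-42\right) \left(-19\right) \left(-22\right) = 798 \left(-22\right) = -17556$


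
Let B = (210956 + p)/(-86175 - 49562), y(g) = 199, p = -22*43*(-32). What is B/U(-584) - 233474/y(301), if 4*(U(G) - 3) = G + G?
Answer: -9158668433310/7806370607 ≈ -1173.2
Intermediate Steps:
p = 30272 (p = -946*(-32) = 30272)
U(G) = 3 + G/2 (U(G) = 3 + (G + G)/4 = 3 + (2*G)/4 = 3 + G/2)
B = -241228/135737 (B = (210956 + 30272)/(-86175 - 49562) = 241228/(-135737) = 241228*(-1/135737) = -241228/135737 ≈ -1.7772)
B/U(-584) - 233474/y(301) = -241228/(135737*(3 + (½)*(-584))) - 233474/199 = -241228/(135737*(3 - 292)) - 233474*1/199 = -241228/135737/(-289) - 233474/199 = -241228/135737*(-1/289) - 233474/199 = 241228/39227993 - 233474/199 = -9158668433310/7806370607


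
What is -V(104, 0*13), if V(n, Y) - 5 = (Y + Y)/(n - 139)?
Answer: -5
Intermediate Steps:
V(n, Y) = 5 + 2*Y/(-139 + n) (V(n, Y) = 5 + (Y + Y)/(n - 139) = 5 + (2*Y)/(-139 + n) = 5 + 2*Y/(-139 + n))
-V(104, 0*13) = -(-695 + 2*(0*13) + 5*104)/(-139 + 104) = -(-695 + 2*0 + 520)/(-35) = -(-1)*(-695 + 0 + 520)/35 = -(-1)*(-175)/35 = -1*5 = -5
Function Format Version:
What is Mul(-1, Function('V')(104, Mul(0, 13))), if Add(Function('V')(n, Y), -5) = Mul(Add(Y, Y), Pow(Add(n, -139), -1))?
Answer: -5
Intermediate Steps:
Function('V')(n, Y) = Add(5, Mul(2, Y, Pow(Add(-139, n), -1))) (Function('V')(n, Y) = Add(5, Mul(Add(Y, Y), Pow(Add(n, -139), -1))) = Add(5, Mul(Mul(2, Y), Pow(Add(-139, n), -1))) = Add(5, Mul(2, Y, Pow(Add(-139, n), -1))))
Mul(-1, Function('V')(104, Mul(0, 13))) = Mul(-1, Mul(Pow(Add(-139, 104), -1), Add(-695, Mul(2, Mul(0, 13)), Mul(5, 104)))) = Mul(-1, Mul(Pow(-35, -1), Add(-695, Mul(2, 0), 520))) = Mul(-1, Mul(Rational(-1, 35), Add(-695, 0, 520))) = Mul(-1, Mul(Rational(-1, 35), -175)) = Mul(-1, 5) = -5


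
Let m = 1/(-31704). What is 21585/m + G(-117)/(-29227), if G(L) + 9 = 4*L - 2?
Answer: -20000937460201/29227 ≈ -6.8433e+8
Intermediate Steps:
G(L) = -11 + 4*L (G(L) = -9 + (4*L - 2) = -9 + (-2 + 4*L) = -11 + 4*L)
m = -1/31704 ≈ -3.1542e-5
21585/m + G(-117)/(-29227) = 21585/(-1/31704) + (-11 + 4*(-117))/(-29227) = 21585*(-31704) + (-11 - 468)*(-1/29227) = -684330840 - 479*(-1/29227) = -684330840 + 479/29227 = -20000937460201/29227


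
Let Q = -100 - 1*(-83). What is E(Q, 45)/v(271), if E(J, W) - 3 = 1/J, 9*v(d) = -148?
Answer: -225/1258 ≈ -0.17886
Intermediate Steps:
v(d) = -148/9 (v(d) = (1/9)*(-148) = -148/9)
Q = -17 (Q = -100 + 83 = -17)
E(J, W) = 3 + 1/J
E(Q, 45)/v(271) = (3 + 1/(-17))/(-148/9) = (3 - 1/17)*(-9/148) = (50/17)*(-9/148) = -225/1258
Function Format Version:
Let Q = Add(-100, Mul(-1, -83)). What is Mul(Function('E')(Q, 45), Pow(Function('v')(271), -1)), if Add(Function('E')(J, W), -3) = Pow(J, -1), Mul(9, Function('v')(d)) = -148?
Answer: Rational(-225, 1258) ≈ -0.17886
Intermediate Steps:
Function('v')(d) = Rational(-148, 9) (Function('v')(d) = Mul(Rational(1, 9), -148) = Rational(-148, 9))
Q = -17 (Q = Add(-100, 83) = -17)
Function('E')(J, W) = Add(3, Pow(J, -1))
Mul(Function('E')(Q, 45), Pow(Function('v')(271), -1)) = Mul(Add(3, Pow(-17, -1)), Pow(Rational(-148, 9), -1)) = Mul(Add(3, Rational(-1, 17)), Rational(-9, 148)) = Mul(Rational(50, 17), Rational(-9, 148)) = Rational(-225, 1258)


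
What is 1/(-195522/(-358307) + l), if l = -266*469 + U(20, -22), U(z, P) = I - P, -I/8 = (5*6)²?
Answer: -358307/47271963602 ≈ -7.5797e-6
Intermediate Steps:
I = -7200 (I = -8*(5*6)² = -8*30² = -8*900 = -7200)
U(z, P) = -7200 - P
l = -131932 (l = -266*469 + (-7200 - 1*(-22)) = -124754 + (-7200 + 22) = -124754 - 7178 = -131932)
1/(-195522/(-358307) + l) = 1/(-195522/(-358307) - 131932) = 1/(-195522*(-1/358307) - 131932) = 1/(195522/358307 - 131932) = 1/(-47271963602/358307) = -358307/47271963602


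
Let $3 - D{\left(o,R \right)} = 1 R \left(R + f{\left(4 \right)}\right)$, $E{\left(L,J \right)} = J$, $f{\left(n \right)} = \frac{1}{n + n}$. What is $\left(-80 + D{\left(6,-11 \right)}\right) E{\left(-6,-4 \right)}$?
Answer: $\frac{1573}{2} \approx 786.5$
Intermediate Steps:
$f{\left(n \right)} = \frac{1}{2 n}$
$D{\left(o,R \right)} = 3 - R \left(\frac{1}{8} + R\right)$ ($D{\left(o,R \right)} = 3 - 1 R \left(R + \frac{1}{2 \cdot 4}\right) = 3 - R \left(R + \frac{1}{2} \cdot \frac{1}{4}\right) = 3 - R \left(R + \frac{1}{8}\right) = 3 - R \left(\frac{1}{8} + R\right)$)
$\left(-80 + D{\left(6,-11 \right)}\right) E{\left(-6,-4 \right)} = \left(-80 - \frac{933}{8}\right) \left(-4\right) = \left(- \frac{1573}{8}\right) \left(-4\right) = \frac{1573}{2}$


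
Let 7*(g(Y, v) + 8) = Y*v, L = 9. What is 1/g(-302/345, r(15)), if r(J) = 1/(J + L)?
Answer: -28980/231991 ≈ -0.12492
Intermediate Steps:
r(J) = 1/(9 + J) (r(J) = 1/(J + 9) = 1/(9 + J))
g(Y, v) = -8 + Y*v/7 (g(Y, v) = -8 + (Y*v)/7 = -8 + Y*v/7)
1/g(-302/345, r(15)) = 1/(-8 + (-302/345)/(7*(9 + 15))) = 1/(-8 + (⅐)*(-302*1/345)/24) = 1/(-8 + (⅐)*(-302/345)*(1/24)) = 1/(-8 - 151/28980) = 1/(-231991/28980) = -28980/231991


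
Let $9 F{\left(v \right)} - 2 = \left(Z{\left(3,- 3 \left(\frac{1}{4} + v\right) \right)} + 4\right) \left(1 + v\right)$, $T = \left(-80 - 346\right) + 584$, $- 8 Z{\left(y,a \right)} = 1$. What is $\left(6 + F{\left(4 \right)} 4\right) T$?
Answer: $2449$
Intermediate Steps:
$Z{\left(y,a \right)} = - \frac{1}{8}$ ($Z{\left(y,a \right)} = \left(- \frac{1}{8}\right) 1 = - \frac{1}{8}$)
$T = 158$ ($T = -426 + 584 = 158$)
$F{\left(v \right)} = \frac{47}{72} + \frac{31 v}{72}$ ($F{\left(v \right)} = \frac{2}{9} + \frac{\left(- \frac{1}{8} + 4\right) \left(1 + v\right)}{9} = \frac{2}{9} + \frac{\frac{31}{8} \left(1 + v\right)}{9} = \frac{2}{9} + \frac{\frac{31}{8} + \frac{31 v}{8}}{9} = \frac{2}{9} + \left(\frac{31}{72} + \frac{31 v}{72}\right) = \frac{47}{72} + \frac{31 v}{72}$)
$\left(6 + F{\left(4 \right)} 4\right) T = \left(6 + \left(\frac{47}{72} + \frac{31}{72} \cdot 4\right) 4\right) 158 = \left(6 + \left(\frac{47}{72} + \frac{31}{18}\right) 4\right) 158 = \left(6 + \frac{19}{8} \cdot 4\right) 158 = \left(6 + \frac{19}{2}\right) 158 = \frac{31}{2} \cdot 158 = 2449$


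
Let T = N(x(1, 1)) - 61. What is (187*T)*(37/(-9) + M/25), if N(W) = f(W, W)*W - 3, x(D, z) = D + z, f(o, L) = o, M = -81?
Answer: 1237192/15 ≈ 82480.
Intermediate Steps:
N(W) = -3 + W**2 (N(W) = W*W - 3 = W**2 - 3 = -3 + W**2)
T = -60 (T = (-3 + (1 + 1)**2) - 61 = (-3 + 2**2) - 61 = (-3 + 4) - 61 = 1 - 61 = -60)
(187*T)*(37/(-9) + M/25) = (187*(-60))*(37/(-9) - 81/25) = -11220*(37*(-1/9) - 81*1/25) = -11220*(-37/9 - 81/25) = -11220*(-1654/225) = 1237192/15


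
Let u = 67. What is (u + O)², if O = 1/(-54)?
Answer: 13082689/2916 ≈ 4486.5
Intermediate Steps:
O = -1/54 ≈ -0.018519
(u + O)² = (67 - 1/54)² = (3617/54)² = 13082689/2916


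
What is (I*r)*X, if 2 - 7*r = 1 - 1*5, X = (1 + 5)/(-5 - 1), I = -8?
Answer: 48/7 ≈ 6.8571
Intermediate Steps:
X = -1 (X = 6/(-6) = 6*(-⅙) = -1)
r = 6/7 (r = 2/7 - (1 - 1*5)/7 = 2/7 - (1 - 5)/7 = 2/7 - ⅐*(-4) = 2/7 + 4/7 = 6/7 ≈ 0.85714)
(I*r)*X = -8*6/7*(-1) = -48/7*(-1) = 48/7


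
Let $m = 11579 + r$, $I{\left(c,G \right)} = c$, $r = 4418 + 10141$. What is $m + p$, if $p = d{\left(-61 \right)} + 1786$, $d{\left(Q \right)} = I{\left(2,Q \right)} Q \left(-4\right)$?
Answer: $28412$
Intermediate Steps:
$r = 14559$
$d{\left(Q \right)} = - 8 Q$ ($d{\left(Q \right)} = 2 Q \left(-4\right) = - 8 Q$)
$m = 26138$ ($m = 11579 + 14559 = 26138$)
$p = 2274$ ($p = \left(-8\right) \left(-61\right) + 1786 = 488 + 1786 = 2274$)
$m + p = 26138 + 2274 = 28412$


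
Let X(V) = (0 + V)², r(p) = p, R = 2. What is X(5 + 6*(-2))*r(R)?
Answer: 98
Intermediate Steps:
X(V) = V²
X(5 + 6*(-2))*r(R) = (5 + 6*(-2))²*2 = (5 - 12)²*2 = (-7)²*2 = 49*2 = 98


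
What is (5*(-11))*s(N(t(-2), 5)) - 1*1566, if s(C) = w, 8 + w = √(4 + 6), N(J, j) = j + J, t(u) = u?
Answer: -1126 - 55*√10 ≈ -1299.9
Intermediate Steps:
N(J, j) = J + j
w = -8 + √10 (w = -8 + √(4 + 6) = -8 + √10 ≈ -4.8377)
s(C) = -8 + √10
(5*(-11))*s(N(t(-2), 5)) - 1*1566 = (5*(-11))*(-8 + √10) - 1*1566 = -55*(-8 + √10) - 1566 = (440 - 55*√10) - 1566 = -1126 - 55*√10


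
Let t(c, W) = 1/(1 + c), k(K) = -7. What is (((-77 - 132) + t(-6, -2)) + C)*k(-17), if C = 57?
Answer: 5327/5 ≈ 1065.4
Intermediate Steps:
(((-77 - 132) + t(-6, -2)) + C)*k(-17) = (((-77 - 132) + 1/(1 - 6)) + 57)*(-7) = ((-209 + 1/(-5)) + 57)*(-7) = ((-209 - ⅕) + 57)*(-7) = (-1046/5 + 57)*(-7) = -761/5*(-7) = 5327/5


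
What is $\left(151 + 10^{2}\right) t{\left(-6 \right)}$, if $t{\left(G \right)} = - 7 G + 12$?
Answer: $13554$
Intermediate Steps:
$t{\left(G \right)} = 12 - 7 G$
$\left(151 + 10^{2}\right) t{\left(-6 \right)} = \left(151 + 10^{2}\right) \left(12 - -42\right) = \left(151 + 100\right) \left(12 + 42\right) = 251 \cdot 54 = 13554$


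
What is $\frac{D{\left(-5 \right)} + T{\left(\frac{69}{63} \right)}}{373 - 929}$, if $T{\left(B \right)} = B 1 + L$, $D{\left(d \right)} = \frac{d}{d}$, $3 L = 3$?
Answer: $- \frac{65}{11676} \approx -0.005567$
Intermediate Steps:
$L = 1$ ($L = \frac{1}{3} \cdot 3 = 1$)
$D{\left(d \right)} = 1$
$T{\left(B \right)} = 1 + B$ ($T{\left(B \right)} = B 1 + 1 = B + 1 = 1 + B$)
$\frac{D{\left(-5 \right)} + T{\left(\frac{69}{63} \right)}}{373 - 929} = \frac{1 + \left(1 + \frac{69}{63}\right)}{373 - 929} = \frac{1 + \left(1 + 69 \cdot \frac{1}{63}\right)}{-556} = \left(1 + \left(1 + \frac{23}{21}\right)\right) \left(- \frac{1}{556}\right) = \left(1 + \frac{44}{21}\right) \left(- \frac{1}{556}\right) = \frac{65}{21} \left(- \frac{1}{556}\right) = - \frac{65}{11676}$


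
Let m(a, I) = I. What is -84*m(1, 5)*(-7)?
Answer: 2940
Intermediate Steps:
-84*m(1, 5)*(-7) = -84*5*(-7) = -420*(-7) = 2940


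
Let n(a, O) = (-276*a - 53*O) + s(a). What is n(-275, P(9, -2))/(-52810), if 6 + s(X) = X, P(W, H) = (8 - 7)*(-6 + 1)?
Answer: -37942/26405 ≈ -1.4369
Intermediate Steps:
P(W, H) = -5 (P(W, H) = 1*(-5) = -5)
s(X) = -6 + X
n(a, O) = -6 - 275*a - 53*O (n(a, O) = (-276*a - 53*O) + (-6 + a) = -6 - 275*a - 53*O)
n(-275, P(9, -2))/(-52810) = (-6 - 275*(-275) - 53*(-5))/(-52810) = (-6 + 75625 + 265)*(-1/52810) = 75884*(-1/52810) = -37942/26405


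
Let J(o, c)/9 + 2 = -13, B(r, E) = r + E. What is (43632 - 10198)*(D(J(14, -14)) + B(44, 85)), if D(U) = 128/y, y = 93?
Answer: 405387250/93 ≈ 4.3590e+6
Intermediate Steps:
B(r, E) = E + r
J(o, c) = -135 (J(o, c) = -18 + 9*(-13) = -18 - 117 = -135)
D(U) = 128/93
(43632 - 10198)*(D(J(14, -14)) + B(44, 85)) = (43632 - 10198)*(128/93 + (85 + 44)) = 33434*(128/93 + 129) = 33434*(12125/93) = 405387250/93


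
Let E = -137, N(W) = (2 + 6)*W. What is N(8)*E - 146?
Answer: -8914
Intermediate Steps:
N(W) = 8*W
N(8)*E - 146 = (8*8)*(-137) - 146 = 64*(-137) - 146 = -8768 - 146 = -8914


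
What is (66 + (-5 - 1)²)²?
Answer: 10404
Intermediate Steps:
(66 + (-5 - 1)²)² = (66 + (-6)²)² = (66 + 36)² = 102² = 10404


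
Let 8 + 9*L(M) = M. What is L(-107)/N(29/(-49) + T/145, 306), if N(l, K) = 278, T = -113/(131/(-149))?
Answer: -115/2502 ≈ -0.045963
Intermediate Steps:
L(M) = -8/9 + M/9
T = 16837/131 (T = -113/(131*(-1/149)) = -113/(-131/149) = -113*(-149/131) = 16837/131 ≈ 128.53)
L(-107)/N(29/(-49) + T/145, 306) = (-8/9 + (1/9)*(-107))/278 = (-8/9 - 107/9)*(1/278) = -115/9*1/278 = -115/2502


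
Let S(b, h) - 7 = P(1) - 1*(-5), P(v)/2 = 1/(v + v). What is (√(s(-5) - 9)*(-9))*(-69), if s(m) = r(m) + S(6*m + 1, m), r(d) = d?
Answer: 621*I ≈ 621.0*I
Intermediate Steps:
P(v) = 1/v (P(v) = 2/(v + v) = 2/((2*v)) = 2*(1/(2*v)) = 1/v)
S(b, h) = 13 (S(b, h) = 7 + (1/1 - 1*(-5)) = 7 + (1 + 5) = 7 + 6 = 13)
s(m) = 13 + m (s(m) = m + 13 = 13 + m)
(√(s(-5) - 9)*(-9))*(-69) = (√((13 - 5) - 9)*(-9))*(-69) = (√(8 - 9)*(-9))*(-69) = (√(-1)*(-9))*(-69) = (I*(-9))*(-69) = -9*I*(-69) = 621*I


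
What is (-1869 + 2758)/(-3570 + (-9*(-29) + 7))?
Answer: -7/26 ≈ -0.26923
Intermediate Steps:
(-1869 + 2758)/(-3570 + (-9*(-29) + 7)) = 889/(-3570 + (261 + 7)) = 889/(-3570 + 268) = 889/(-3302) = 889*(-1/3302) = -7/26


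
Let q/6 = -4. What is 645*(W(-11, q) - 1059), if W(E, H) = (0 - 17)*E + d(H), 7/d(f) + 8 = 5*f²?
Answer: -1615323165/2872 ≈ -5.6244e+5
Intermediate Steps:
q = -24 (q = 6*(-4) = -24)
d(f) = 7/(-8 + 5*f²)
W(E, H) = -17*E + 7/(-8 + 5*H²) (W(E, H) = (0 - 17)*E + 7/(-8 + 5*H²) = -17*E + 7/(-8 + 5*H²))
645*(W(-11, q) - 1059) = 645*((7 - 17*(-11)*(-8 + 5*(-24)²))/(-8 + 5*(-24)²) - 1059) = 645*((7 - 17*(-11)*(-8 + 5*576))/(-8 + 5*576) - 1059) = 645*((7 - 17*(-11)*(-8 + 2880))/(-8 + 2880) - 1059) = 645*((7 - 17*(-11)*2872)/2872 - 1059) = 645*((7 + 537064)/2872 - 1059) = 645*((1/2872)*537071 - 1059) = 645*(537071/2872 - 1059) = 645*(-2504377/2872) = -1615323165/2872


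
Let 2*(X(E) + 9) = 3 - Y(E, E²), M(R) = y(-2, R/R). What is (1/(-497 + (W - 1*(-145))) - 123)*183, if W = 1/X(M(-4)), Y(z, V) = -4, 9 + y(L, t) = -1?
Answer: -87201879/3874 ≈ -22510.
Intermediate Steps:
y(L, t) = -10 (y(L, t) = -9 - 1 = -10)
M(R) = -10
X(E) = -11/2 (X(E) = -9 + (3 - 1*(-4))/2 = -9 + (3 + 4)/2 = -9 + (½)*7 = -9 + 7/2 = -11/2)
W = -2/11 (W = 1/(-11/2) = -2/11 ≈ -0.18182)
(1/(-497 + (W - 1*(-145))) - 123)*183 = (1/(-497 + (-2/11 - 1*(-145))) - 123)*183 = (1/(-497 + (-2/11 + 145)) - 123)*183 = (1/(-497 + 1593/11) - 123)*183 = (1/(-3874/11) - 123)*183 = (-11/3874 - 123)*183 = -476513/3874*183 = -87201879/3874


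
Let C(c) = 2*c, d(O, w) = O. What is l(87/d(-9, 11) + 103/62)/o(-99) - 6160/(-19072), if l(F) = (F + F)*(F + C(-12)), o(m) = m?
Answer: -4953297497/1020651192 ≈ -4.8531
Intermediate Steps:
l(F) = 2*F*(-24 + F) (l(F) = (F + F)*(F + 2*(-12)) = (2*F)*(F - 24) = (2*F)*(-24 + F) = 2*F*(-24 + F))
l(87/d(-9, 11) + 103/62)/o(-99) - 6160/(-19072) = (2*(87/(-9) + 103/62)*(-24 + (87/(-9) + 103/62)))/(-99) - 6160/(-19072) = (2*(87*(-⅑) + 103*(1/62))*(-24 + (87*(-⅑) + 103*(1/62))))*(-1/99) - 6160*(-1/19072) = (2*(-29/3 + 103/62)*(-24 + (-29/3 + 103/62)))*(-1/99) + 385/1192 = (2*(-1489/186)*(-24 - 1489/186))*(-1/99) + 385/1192 = (2*(-1489/186)*(-5953/186))*(-1/99) + 385/1192 = (8864017/17298)*(-1/99) + 385/1192 = -8864017/1712502 + 385/1192 = -4953297497/1020651192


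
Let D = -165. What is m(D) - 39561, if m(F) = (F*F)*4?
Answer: 69339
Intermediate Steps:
m(F) = 4*F² (m(F) = F²*4 = 4*F²)
m(D) - 39561 = 4*(-165)² - 39561 = 4*27225 - 39561 = 108900 - 39561 = 69339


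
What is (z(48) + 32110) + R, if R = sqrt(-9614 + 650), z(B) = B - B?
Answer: 32110 + 6*I*sqrt(249) ≈ 32110.0 + 94.678*I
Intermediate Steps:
z(B) = 0
R = 6*I*sqrt(249) (R = sqrt(-8964) = 6*I*sqrt(249) ≈ 94.678*I)
(z(48) + 32110) + R = (0 + 32110) + 6*I*sqrt(249) = 32110 + 6*I*sqrt(249)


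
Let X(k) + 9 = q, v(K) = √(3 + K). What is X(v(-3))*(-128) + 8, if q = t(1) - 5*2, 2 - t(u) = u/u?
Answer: 2312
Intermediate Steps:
t(u) = 1 (t(u) = 2 - u/u = 2 - 1*1 = 2 - 1 = 1)
q = -9 (q = 1 - 5*2 = 1 - 10 = -9)
X(k) = -18 (X(k) = -9 - 9 = -18)
X(v(-3))*(-128) + 8 = -18*(-128) + 8 = 2304 + 8 = 2312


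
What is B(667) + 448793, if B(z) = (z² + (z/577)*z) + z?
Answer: 516484262/577 ≈ 8.9512e+5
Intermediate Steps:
B(z) = z + 578*z²/577 (B(z) = (z² + (z*(1/577))*z) + z = (z² + (z/577)*z) + z = (z² + z²/577) + z = 578*z²/577 + z = z + 578*z²/577)
B(667) + 448793 = (1/577)*667*(577 + 578*667) + 448793 = (1/577)*667*(577 + 385526) + 448793 = (1/577)*667*386103 + 448793 = 257530701/577 + 448793 = 516484262/577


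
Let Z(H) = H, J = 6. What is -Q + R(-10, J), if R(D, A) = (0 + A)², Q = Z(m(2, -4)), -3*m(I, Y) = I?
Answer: 110/3 ≈ 36.667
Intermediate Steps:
m(I, Y) = -I/3
Q = -⅔ (Q = -⅓*2 = -⅔ ≈ -0.66667)
R(D, A) = A²
-Q + R(-10, J) = -1*(-⅔) + 6² = ⅔ + 36 = 110/3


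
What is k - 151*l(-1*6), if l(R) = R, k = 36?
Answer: 942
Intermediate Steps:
k - 151*l(-1*6) = 36 - (-151)*6 = 36 - 151*(-6) = 36 + 906 = 942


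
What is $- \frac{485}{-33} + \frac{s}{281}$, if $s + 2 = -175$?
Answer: $\frac{130444}{9273} \approx 14.067$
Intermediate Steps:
$s = -177$ ($s = -2 - 175 = -177$)
$- \frac{485}{-33} + \frac{s}{281} = - \frac{485}{-33} - \frac{177}{281} = \left(-485\right) \left(- \frac{1}{33}\right) - \frac{177}{281} = \frac{485}{33} - \frac{177}{281} = \frac{130444}{9273}$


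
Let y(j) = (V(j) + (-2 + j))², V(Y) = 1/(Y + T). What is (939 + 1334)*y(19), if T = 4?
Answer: 349278272/529 ≈ 6.6026e+5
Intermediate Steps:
V(Y) = 1/(4 + Y) (V(Y) = 1/(Y + 4) = 1/(4 + Y))
y(j) = (-2 + j + 1/(4 + j))² (y(j) = (1/(4 + j) + (-2 + j))² = (-2 + j + 1/(4 + j))²)
(939 + 1334)*y(19) = (939 + 1334)*((1 + (-2 + 19)*(4 + 19))²/(4 + 19)²) = 2273*((1 + 17*23)²/23²) = 2273*((1 + 391)²*(1/529)) = 2273*(392²*(1/529)) = 2273*(153664*(1/529)) = 2273*(153664/529) = 349278272/529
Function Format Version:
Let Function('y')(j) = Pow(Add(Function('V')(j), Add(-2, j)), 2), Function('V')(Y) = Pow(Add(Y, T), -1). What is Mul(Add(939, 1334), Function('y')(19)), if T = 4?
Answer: Rational(349278272, 529) ≈ 6.6026e+5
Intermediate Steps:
Function('V')(Y) = Pow(Add(4, Y), -1) (Function('V')(Y) = Pow(Add(Y, 4), -1) = Pow(Add(4, Y), -1))
Function('y')(j) = Pow(Add(-2, j, Pow(Add(4, j), -1)), 2) (Function('y')(j) = Pow(Add(Pow(Add(4, j), -1), Add(-2, j)), 2) = Pow(Add(-2, j, Pow(Add(4, j), -1)), 2))
Mul(Add(939, 1334), Function('y')(19)) = Mul(Add(939, 1334), Mul(Pow(Add(1, Mul(Add(-2, 19), Add(4, 19))), 2), Pow(Add(4, 19), -2))) = Mul(2273, Mul(Pow(Add(1, Mul(17, 23)), 2), Pow(23, -2))) = Mul(2273, Mul(Pow(Add(1, 391), 2), Rational(1, 529))) = Mul(2273, Mul(Pow(392, 2), Rational(1, 529))) = Mul(2273, Mul(153664, Rational(1, 529))) = Mul(2273, Rational(153664, 529)) = Rational(349278272, 529)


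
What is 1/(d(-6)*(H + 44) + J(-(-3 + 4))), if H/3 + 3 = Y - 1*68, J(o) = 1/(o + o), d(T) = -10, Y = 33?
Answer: 2/1399 ≈ 0.0014296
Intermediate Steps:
J(o) = 1/(2*o)
H = -114 (H = -9 + 3*(33 - 1*68) = -9 + 3*(33 - 68) = -9 + 3*(-35) = -9 - 105 = -114)
1/(d(-6)*(H + 44) + J(-(-3 + 4))) = 1/(-10*(-114 + 44) + 1/(2*((-(-3 + 4))))) = 1/(-10*(-70) + 1/(2*((-1*1)))) = 1/(700 + (½)/(-1)) = 1/(700 + (½)*(-1)) = 1/(700 - ½) = 1/(1399/2) = 2/1399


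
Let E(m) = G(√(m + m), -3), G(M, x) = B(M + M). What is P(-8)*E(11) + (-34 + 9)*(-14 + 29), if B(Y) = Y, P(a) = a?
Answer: -375 - 16*√22 ≈ -450.05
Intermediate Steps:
G(M, x) = 2*M (G(M, x) = M + M = 2*M)
E(m) = 2*√2*√m (E(m) = 2*√(m + m) = 2*√(2*m) = 2*(√2*√m) = 2*√2*√m)
P(-8)*E(11) + (-34 + 9)*(-14 + 29) = -16*√2*√11 + (-34 + 9)*(-14 + 29) = -16*√22 - 25*15 = -16*√22 - 375 = -375 - 16*√22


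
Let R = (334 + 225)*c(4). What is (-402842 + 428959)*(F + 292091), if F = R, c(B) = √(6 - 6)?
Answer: 7628540647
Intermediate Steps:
c(B) = 0 (c(B) = √0 = 0)
R = 0 (R = (334 + 225)*0 = 559*0 = 0)
F = 0
(-402842 + 428959)*(F + 292091) = (-402842 + 428959)*(0 + 292091) = 26117*292091 = 7628540647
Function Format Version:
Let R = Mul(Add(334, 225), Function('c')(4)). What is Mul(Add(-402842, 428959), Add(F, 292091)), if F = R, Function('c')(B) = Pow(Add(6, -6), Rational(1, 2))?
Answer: 7628540647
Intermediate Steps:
Function('c')(B) = 0 (Function('c')(B) = Pow(0, Rational(1, 2)) = 0)
R = 0 (R = Mul(Add(334, 225), 0) = Mul(559, 0) = 0)
F = 0
Mul(Add(-402842, 428959), Add(F, 292091)) = Mul(Add(-402842, 428959), Add(0, 292091)) = Mul(26117, 292091) = 7628540647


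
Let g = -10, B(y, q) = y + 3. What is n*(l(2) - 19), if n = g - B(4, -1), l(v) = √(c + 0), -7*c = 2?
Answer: 323 - 17*I*√14/7 ≈ 323.0 - 9.0869*I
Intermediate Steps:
c = -2/7 (c = -⅐*2 = -2/7 ≈ -0.28571)
B(y, q) = 3 + y
l(v) = I*√14/7 (l(v) = √(-2/7 + 0) = √(-2/7) = I*√14/7)
n = -17 (n = -10 - (3 + 4) = -10 - 1*7 = -10 - 7 = -17)
n*(l(2) - 19) = -17*(I*√14/7 - 19) = -17*(-19 + I*√14/7) = 323 - 17*I*√14/7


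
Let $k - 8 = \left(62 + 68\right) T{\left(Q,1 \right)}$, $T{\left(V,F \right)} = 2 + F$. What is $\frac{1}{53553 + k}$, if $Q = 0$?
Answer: $\frac{1}{53951} \approx 1.8535 \cdot 10^{-5}$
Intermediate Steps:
$k = 398$ ($k = 8 + \left(62 + 68\right) \left(2 + 1\right) = 8 + 130 \cdot 3 = 8 + 390 = 398$)
$\frac{1}{53553 + k} = \frac{1}{53553 + 398} = \frac{1}{53951}$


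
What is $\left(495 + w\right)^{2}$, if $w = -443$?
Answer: $2704$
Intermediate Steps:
$\left(495 + w\right)^{2} = \left(495 - 443\right)^{2} = 52^{2} = 2704$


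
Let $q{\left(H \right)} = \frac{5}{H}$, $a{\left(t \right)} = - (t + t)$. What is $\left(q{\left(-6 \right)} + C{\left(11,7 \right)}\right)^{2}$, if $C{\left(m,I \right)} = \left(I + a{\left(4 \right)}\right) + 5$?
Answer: $\frac{361}{36} \approx 10.028$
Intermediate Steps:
$a{\left(t \right)} = - 2 t$
$C{\left(m,I \right)} = -3 + I$ ($C{\left(m,I \right)} = \left(I - 8\right) + 5 = \left(-8 + I\right) + 5 = -3 + I$)
$\left(q{\left(-6 \right)} + C{\left(11,7 \right)}\right)^{2} = \left(\frac{5}{-6} + \left(-3 + 7\right)\right)^{2} = \left(5 \left(- \frac{1}{6}\right) + 4\right)^{2} = \left(- \frac{5}{6} + 4\right)^{2} = \left(\frac{19}{6}\right)^{2} = \frac{361}{36}$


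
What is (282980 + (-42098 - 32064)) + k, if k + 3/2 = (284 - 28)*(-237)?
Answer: 296289/2 ≈ 1.4814e+5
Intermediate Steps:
k = -121347/2 (k = -3/2 + (284 - 28)*(-237) = -3/2 + 256*(-237) = -3/2 - 60672 = -121347/2 ≈ -60674.)
(282980 + (-42098 - 32064)) + k = (282980 + (-42098 - 32064)) - 121347/2 = (282980 - 74162) - 121347/2 = 208818 - 121347/2 = 296289/2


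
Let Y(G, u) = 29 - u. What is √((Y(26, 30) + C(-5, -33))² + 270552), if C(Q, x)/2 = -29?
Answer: √274033 ≈ 523.48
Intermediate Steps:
C(Q, x) = -58 (C(Q, x) = 2*(-29) = -58)
√((Y(26, 30) + C(-5, -33))² + 270552) = √(((29 - 1*30) - 58)² + 270552) = √(((29 - 30) - 58)² + 270552) = √((-1 - 58)² + 270552) = √((-59)² + 270552) = √(3481 + 270552) = √274033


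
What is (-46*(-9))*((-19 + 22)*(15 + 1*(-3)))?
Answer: 14904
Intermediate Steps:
(-46*(-9))*((-19 + 22)*(15 + 1*(-3))) = 414*(3*(15 - 3)) = 414*(3*12) = 414*36 = 14904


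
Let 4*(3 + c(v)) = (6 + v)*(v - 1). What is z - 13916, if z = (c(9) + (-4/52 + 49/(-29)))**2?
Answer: -1887369995/142129 ≈ -13279.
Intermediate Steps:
c(v) = -3 + (-1 + v)*(6 + v)/4 (c(v) = -3 + ((6 + v)*(v - 1))/4 = -3 + ((6 + v)*(-1 + v))/4 = -3 + ((-1 + v)*(6 + v))/4 = -3 + (-1 + v)*(6 + v)/4)
z = 90497169/142129 (z = ((-9/2 + (1/4)*9**2 + (5/4)*9) + (-4/52 + 49/(-29)))**2 = ((-9/2 + (1/4)*81 + 45/4) + (-4*1/52 + 49*(-1/29)))**2 = ((-9/2 + 81/4 + 45/4) + (-1/13 - 49/29))**2 = (27 - 666/377)**2 = (9513/377)**2 = 90497169/142129 ≈ 636.73)
z - 13916 = 90497169/142129 - 13916 = -1887369995/142129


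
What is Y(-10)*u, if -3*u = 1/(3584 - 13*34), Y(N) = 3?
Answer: -1/3142 ≈ -0.00031827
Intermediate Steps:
u = -1/9426 (u = -1/(3*(3584 - 13*34)) = -1/(3*(3584 - 442)) = -⅓/3142 = -⅓*1/3142 = -1/9426 ≈ -0.00010609)
Y(-10)*u = 3*(-1/9426) = -1/3142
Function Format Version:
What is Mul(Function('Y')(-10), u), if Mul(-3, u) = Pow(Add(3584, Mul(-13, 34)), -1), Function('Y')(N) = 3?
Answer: Rational(-1, 3142) ≈ -0.00031827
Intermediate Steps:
u = Rational(-1, 9426) (u = Mul(Rational(-1, 3), Pow(Add(3584, Mul(-13, 34)), -1)) = Mul(Rational(-1, 3), Pow(Add(3584, -442), -1)) = Mul(Rational(-1, 3), Pow(3142, -1)) = Mul(Rational(-1, 3), Rational(1, 3142)) = Rational(-1, 9426) ≈ -0.00010609)
Mul(Function('Y')(-10), u) = Mul(3, Rational(-1, 9426)) = Rational(-1, 3142)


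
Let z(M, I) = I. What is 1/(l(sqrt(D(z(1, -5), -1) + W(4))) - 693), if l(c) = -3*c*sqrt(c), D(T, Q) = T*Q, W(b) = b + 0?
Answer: -77/53334 + sqrt(3)/53334 ≈ -0.0014113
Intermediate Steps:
W(b) = b
D(T, Q) = Q*T
l(c) = -3*c**(3/2)
1/(l(sqrt(D(z(1, -5), -1) + W(4))) - 693) = 1/(-3*(-1*(-5) + 4)**(3/4) - 693) = 1/(-3*(5 + 4)**(3/4) - 693) = 1/(-3*3*sqrt(3) - 693) = 1/(-9*sqrt(3) - 693) = 1/(-693 - 9*sqrt(3))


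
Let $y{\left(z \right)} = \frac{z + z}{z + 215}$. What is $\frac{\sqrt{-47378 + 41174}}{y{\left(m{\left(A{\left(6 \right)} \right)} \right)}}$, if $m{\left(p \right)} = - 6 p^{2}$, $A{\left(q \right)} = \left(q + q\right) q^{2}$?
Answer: $\frac{1119529 i \sqrt{1551}}{1119744} \approx 39.375 i$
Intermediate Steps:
$A{\left(q \right)} = 2 q^{3}$ ($A{\left(q \right)} = 2 q q^{2} = 2 q^{3}$)
$y{\left(z \right)} = \frac{2 z}{215 + z}$
$\frac{\sqrt{-47378 + 41174}}{y{\left(m{\left(A{\left(6 \right)} \right)} \right)}} = \frac{\sqrt{-47378 + 41174}}{2 \left(- 6 \left(2 \cdot 6^{3}\right)^{2}\right) \frac{1}{215 - 6 \left(2 \cdot 6^{3}\right)^{2}}} = \frac{\sqrt{-6204}}{2 \left(- 6 \left(2 \cdot 216\right)^{2}\right) \frac{1}{215 - 6 \left(2 \cdot 216\right)^{2}}} = \frac{2 i \sqrt{1551}}{2 \left(- 6 \cdot 432^{2}\right) \frac{1}{215 - 6 \cdot 432^{2}}} = \frac{2 i \sqrt{1551}}{2 \left(\left(-6\right) 186624\right) \frac{1}{215 - 1119744}} = \frac{2 i \sqrt{1551}}{2 \left(-1119744\right) \frac{1}{215 - 1119744}} = \frac{2 i \sqrt{1551}}{2 \left(-1119744\right) \frac{1}{-1119529}} = \frac{2 i \sqrt{1551}}{2 \left(-1119744\right) \left(- \frac{1}{1119529}\right)} = \frac{2 i \sqrt{1551}}{\frac{2239488}{1119529}} = 2 i \sqrt{1551} \cdot \frac{1119529}{2239488} = \frac{1119529 i \sqrt{1551}}{1119744}$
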